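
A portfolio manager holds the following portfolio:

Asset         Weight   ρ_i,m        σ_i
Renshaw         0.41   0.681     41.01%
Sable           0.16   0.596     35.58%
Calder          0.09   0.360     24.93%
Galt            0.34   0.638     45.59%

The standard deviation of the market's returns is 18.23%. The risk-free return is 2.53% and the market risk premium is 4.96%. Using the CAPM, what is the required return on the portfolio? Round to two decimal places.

9.48%

β_Renshaw = 0.681 × 41.01% / 18.23% = 1.5320
β_Sable = 0.596 × 35.58% / 18.23% = 1.1632
β_Calder = 0.360 × 24.93% / 18.23% = 0.4923
β_Galt = 0.638 × 45.59% / 18.23% = 1.5955
β_P = Σ w_i β_i = 0.41×1.5320 + 0.16×1.1632 + 0.09×0.4923 + 0.34×1.5955 = 1.4010
E(R_P) = R_f + β_P × MRP = 2.53% + 1.4010 × 4.96% = 9.48%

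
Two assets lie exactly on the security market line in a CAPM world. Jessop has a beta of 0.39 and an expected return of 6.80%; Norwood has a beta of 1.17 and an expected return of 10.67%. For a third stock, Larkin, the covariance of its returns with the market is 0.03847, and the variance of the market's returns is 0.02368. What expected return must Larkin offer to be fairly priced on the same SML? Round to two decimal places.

12.93%

MRP = (10.67% − 6.80%) / (1.17 − 0.39) = 4.9615%
R_f = 6.80% − 0.39 × 4.9615% = 4.8650%
β_Larkin = Cov / Var(R_m) = 0.03847 / 0.02368 = 1.6246
E(R_Larkin) = R_f + β × MRP = 4.8650% + 1.6246 × 4.9615% = 12.93%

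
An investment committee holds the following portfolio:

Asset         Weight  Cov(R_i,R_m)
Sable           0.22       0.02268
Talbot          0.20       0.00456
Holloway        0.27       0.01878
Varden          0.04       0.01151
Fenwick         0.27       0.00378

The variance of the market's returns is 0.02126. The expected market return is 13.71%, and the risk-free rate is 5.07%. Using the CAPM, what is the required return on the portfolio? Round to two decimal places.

β_Sable = 0.02268 / 0.02126 = 1.0668
β_Talbot = 0.00456 / 0.02126 = 0.2145
β_Holloway = 0.01878 / 0.02126 = 0.8833
β_Varden = 0.01151 / 0.02126 = 0.5414
β_Fenwick = 0.00378 / 0.02126 = 0.1778
β_P = Σ w_i β_i = 0.22×1.0668 + 0.20×0.2145 + 0.27×0.8833 + 0.04×0.5414 + 0.27×0.1778 = 0.5857
MRP = 13.71% − 5.07% = 8.64%
E(R_P) = R_f + β_P × MRP = 5.07% + 0.5857 × 8.64% = 10.13%

10.13%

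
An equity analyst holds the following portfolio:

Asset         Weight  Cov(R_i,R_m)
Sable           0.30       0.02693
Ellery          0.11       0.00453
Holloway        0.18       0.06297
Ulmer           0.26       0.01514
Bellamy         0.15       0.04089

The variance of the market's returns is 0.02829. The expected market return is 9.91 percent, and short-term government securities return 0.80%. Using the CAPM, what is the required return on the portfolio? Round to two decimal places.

10.45%

β_Sable = 0.02693 / 0.02829 = 0.9519
β_Ellery = 0.00453 / 0.02829 = 0.1601
β_Holloway = 0.06297 / 0.02829 = 2.2259
β_Ulmer = 0.01514 / 0.02829 = 0.5352
β_Bellamy = 0.04089 / 0.02829 = 1.4454
β_P = Σ w_i β_i = 0.30×0.9519 + 0.11×0.1601 + 0.18×2.2259 + 0.26×0.5352 + 0.15×1.4454 = 1.0598
MRP = 9.91% − 0.80% = 9.11%
E(R_P) = R_f + β_P × MRP = 0.80% + 1.0598 × 9.11% = 10.45%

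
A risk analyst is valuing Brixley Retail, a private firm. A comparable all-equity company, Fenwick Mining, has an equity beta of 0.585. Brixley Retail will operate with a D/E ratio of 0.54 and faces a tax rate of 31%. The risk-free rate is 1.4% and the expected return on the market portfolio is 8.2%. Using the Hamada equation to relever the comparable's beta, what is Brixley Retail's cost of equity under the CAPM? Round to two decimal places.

6.86%

β_L = β_U × [1 + (1 − t)(D/E)] = 0.585 × [1 + (1 − 0.31) × 0.54]
    = 0.585 × [1 + 0.69 × 0.54] = 0.585 × 1.3726 = 0.8030
MRP = 8.2% − 1.4% = 6.80%
E(R) = R_f + β_L × MRP = 1.4% + 0.8030 × 6.8% = 6.86%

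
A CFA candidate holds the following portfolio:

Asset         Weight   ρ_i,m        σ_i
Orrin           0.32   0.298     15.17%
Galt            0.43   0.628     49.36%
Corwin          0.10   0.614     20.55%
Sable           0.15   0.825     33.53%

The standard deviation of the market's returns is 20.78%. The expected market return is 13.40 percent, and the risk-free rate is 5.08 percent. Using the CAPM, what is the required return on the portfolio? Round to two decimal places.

13.16%

β_Orrin = 0.298 × 15.17% / 20.78% = 0.2175
β_Galt = 0.628 × 49.36% / 20.78% = 1.4917
β_Corwin = 0.614 × 20.55% / 20.78% = 0.6072
β_Sable = 0.825 × 33.53% / 20.78% = 1.3312
β_P = Σ w_i β_i = 0.32×0.2175 + 0.43×1.4917 + 0.10×0.6072 + 0.15×1.3312 = 0.9714
MRP = 13.40% − 5.08% = 8.32%
E(R_P) = R_f + β_P × MRP = 5.08% + 0.9714 × 8.32% = 13.16%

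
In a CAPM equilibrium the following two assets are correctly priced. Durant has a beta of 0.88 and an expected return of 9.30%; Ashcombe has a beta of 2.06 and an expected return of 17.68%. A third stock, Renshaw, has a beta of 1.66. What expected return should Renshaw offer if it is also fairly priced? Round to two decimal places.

MRP (SML slope) = (17.68% − 9.30%) / (2.06 − 0.88) = 8.38% / 1.18 = 7.1017%
R_f (intercept) = 9.30% − 0.88 × 7.1017% = 3.0505%
E(R_Renshaw) = R_f + β × MRP = 3.0505% + 1.66 × 7.1017% = 14.84%

14.84%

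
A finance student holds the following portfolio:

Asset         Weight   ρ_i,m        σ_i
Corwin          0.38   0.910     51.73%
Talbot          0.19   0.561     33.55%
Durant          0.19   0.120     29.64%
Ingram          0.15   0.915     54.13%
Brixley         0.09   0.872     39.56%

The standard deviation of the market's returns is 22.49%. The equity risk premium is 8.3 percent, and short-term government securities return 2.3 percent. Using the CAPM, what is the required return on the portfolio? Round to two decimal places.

14.36%

β_Corwin = 0.910 × 51.73% / 22.49% = 2.0931
β_Talbot = 0.561 × 33.55% / 22.49% = 0.8369
β_Durant = 0.120 × 29.64% / 22.49% = 0.1582
β_Ingram = 0.915 × 54.13% / 22.49% = 2.2023
β_Brixley = 0.872 × 39.56% / 22.49% = 1.5339
β_P = Σ w_i β_i = 0.38×2.0931 + 0.19×0.8369 + 0.19×0.1582 + 0.15×2.2023 + 0.09×1.5339 = 1.4528
E(R_P) = R_f + β_P × MRP = 2.3% + 1.4528 × 8.3% = 14.36%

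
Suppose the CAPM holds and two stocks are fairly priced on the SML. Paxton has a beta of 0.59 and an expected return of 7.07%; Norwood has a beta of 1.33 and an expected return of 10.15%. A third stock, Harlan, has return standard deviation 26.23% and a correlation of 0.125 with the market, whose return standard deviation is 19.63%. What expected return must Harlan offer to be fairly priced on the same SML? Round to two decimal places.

MRP = (10.15% − 7.07%) / (1.33 − 0.59) = 4.1622%
R_f = 7.07% − 0.59 × 4.1622% = 4.6143%
β_Harlan = ρ·σ_i/σ_m = 0.125 × 26.23 / 19.63 = 0.1670
E(R_Harlan) = R_f + β × MRP = 4.6143% + 0.1670 × 4.1622% = 5.31%

5.31%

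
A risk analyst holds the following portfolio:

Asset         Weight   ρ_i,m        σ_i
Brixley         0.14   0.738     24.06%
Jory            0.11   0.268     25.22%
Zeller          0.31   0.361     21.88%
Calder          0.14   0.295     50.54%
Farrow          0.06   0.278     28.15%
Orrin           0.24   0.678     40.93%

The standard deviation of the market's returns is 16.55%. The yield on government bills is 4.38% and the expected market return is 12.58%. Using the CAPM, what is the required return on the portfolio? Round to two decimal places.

β_Brixley = 0.738 × 24.06% / 16.55% = 1.0729
β_Jory = 0.268 × 25.22% / 16.55% = 0.4084
β_Zeller = 0.361 × 21.88% / 16.55% = 0.4773
β_Calder = 0.295 × 50.54% / 16.55% = 0.9009
β_Farrow = 0.278 × 28.15% / 16.55% = 0.4729
β_Orrin = 0.678 × 40.93% / 16.55% = 1.6768
β_P = Σ w_i β_i = 0.14×1.0729 + 0.11×0.4084 + 0.31×0.4773 + 0.14×0.9009 + 0.06×0.4729 + 0.24×1.6768 = 0.9000
MRP = 12.58% − 4.38% = 8.20%
E(R_P) = R_f + β_P × MRP = 4.38% + 0.9000 × 8.20% = 11.76%

11.76%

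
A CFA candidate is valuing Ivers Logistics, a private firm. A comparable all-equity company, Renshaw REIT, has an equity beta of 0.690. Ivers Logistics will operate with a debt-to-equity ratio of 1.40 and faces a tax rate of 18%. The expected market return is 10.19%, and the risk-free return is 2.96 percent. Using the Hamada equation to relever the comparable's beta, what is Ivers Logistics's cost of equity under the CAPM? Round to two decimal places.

13.68%

β_L = β_U × [1 + (1 − t)(D/E)] = 0.690 × [1 + (1 − 0.18) × 1.40]
    = 0.690 × [1 + 0.82 × 1.40] = 0.690 × 2.1480 = 1.4821
MRP = 10.19% − 2.96% = 7.23%
E(R) = R_f + β_L × MRP = 2.96% + 1.4821 × 7.23% = 13.68%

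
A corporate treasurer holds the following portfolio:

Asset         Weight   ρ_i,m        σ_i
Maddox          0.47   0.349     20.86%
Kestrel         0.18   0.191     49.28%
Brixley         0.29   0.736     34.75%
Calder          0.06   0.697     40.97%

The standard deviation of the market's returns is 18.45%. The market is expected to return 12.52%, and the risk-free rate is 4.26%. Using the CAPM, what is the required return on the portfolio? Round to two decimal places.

β_Maddox = 0.349 × 20.86% / 18.45% = 0.3946
β_Kestrel = 0.191 × 49.28% / 18.45% = 0.5102
β_Brixley = 0.736 × 34.75% / 18.45% = 1.3862
β_Calder = 0.697 × 40.97% / 18.45% = 1.5478
β_P = Σ w_i β_i = 0.47×0.3946 + 0.18×0.5102 + 0.29×1.3862 + 0.06×1.5478 = 0.7722
MRP = 12.52% − 4.26% = 8.26%
E(R_P) = R_f + β_P × MRP = 4.26% + 0.7722 × 8.26% = 10.64%

10.64%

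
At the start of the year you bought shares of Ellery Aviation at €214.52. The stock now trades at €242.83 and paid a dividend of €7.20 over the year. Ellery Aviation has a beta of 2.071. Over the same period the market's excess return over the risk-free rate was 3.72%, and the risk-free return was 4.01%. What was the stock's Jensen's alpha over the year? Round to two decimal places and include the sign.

Realised HPR = (P1 + D1 − P0) / P0 = (242.83 + 7.20 − 214.52) / 214.52 = 35.51 / 214.52 = 16.5532%
CAPM required = R_f + β·MRP = 4.01% + 2.071 × 3.72% = 11.71412%
α = realised − required = 16.5532% − 11.71412% = +4.84%

+4.84%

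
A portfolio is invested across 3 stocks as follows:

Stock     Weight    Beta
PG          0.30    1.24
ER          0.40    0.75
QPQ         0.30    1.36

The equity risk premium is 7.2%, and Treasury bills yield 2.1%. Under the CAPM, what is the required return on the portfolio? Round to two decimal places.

β_P = Σ w_i β_i = 0.30×1.24 + 0.40×0.75 + 0.30×1.36 = 1.0800
E(R_P) = R_f + β_P × MRP = 2.1% + 1.0800 × 7.2% = 9.88%

9.88%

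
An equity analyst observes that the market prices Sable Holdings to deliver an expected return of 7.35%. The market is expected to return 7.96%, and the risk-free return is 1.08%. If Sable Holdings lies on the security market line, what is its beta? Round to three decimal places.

0.911

MRP = 7.96% − 1.08% = 6.88%
β = (E(R) − R_f) / MRP = (7.35% − 1.08%) / 6.88% = 6.27% / 6.88% = 0.911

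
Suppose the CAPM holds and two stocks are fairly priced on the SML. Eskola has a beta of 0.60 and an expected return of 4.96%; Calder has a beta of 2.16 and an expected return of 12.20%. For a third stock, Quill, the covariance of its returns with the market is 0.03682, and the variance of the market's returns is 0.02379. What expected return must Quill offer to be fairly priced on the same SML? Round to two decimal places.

9.36%

MRP = (12.20% − 4.96%) / (2.16 − 0.60) = 4.6410%
R_f = 4.96% − 0.60 × 4.6410% = 2.1754%
β_Quill = Cov / Var(R_m) = 0.03682 / 0.02379 = 1.5477
E(R_Quill) = R_f + β × MRP = 2.1754% + 1.5477 × 4.6410% = 9.36%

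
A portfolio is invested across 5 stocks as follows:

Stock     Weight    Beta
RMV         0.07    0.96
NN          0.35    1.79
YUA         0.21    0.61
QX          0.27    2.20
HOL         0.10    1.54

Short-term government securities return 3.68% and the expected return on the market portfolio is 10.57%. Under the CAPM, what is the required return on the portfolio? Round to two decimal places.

β_P = Σ w_i β_i = 0.07×0.96 + 0.35×1.79 + 0.21×0.61 + 0.27×2.20 + 0.10×1.54 = 1.5698
MRP = 10.57% − 3.68% = 6.89%
E(R_P) = R_f + β_P × MRP = 3.68% + 1.5698 × 6.89% = 14.50%

14.50%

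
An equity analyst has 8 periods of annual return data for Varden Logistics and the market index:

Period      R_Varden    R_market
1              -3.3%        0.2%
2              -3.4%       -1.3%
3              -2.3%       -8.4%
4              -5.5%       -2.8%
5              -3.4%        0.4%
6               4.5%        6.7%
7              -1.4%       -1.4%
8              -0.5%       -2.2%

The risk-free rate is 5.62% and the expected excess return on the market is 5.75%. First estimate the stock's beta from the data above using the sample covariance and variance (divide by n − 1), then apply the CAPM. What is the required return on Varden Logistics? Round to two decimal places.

Mean R_i = (-3.3 − 3.4 − 2.3 − 5.5 − 3.4 + 4.5 − 1.4 − 0.5) / 8 = -1.9125%
Mean R_m = (0.2 − 1.3 − 8.4 − 2.8 + 0.4 + 6.7 − 1.4 − 2.2) / 8 = -1.1000%
Σ(R_i − R̄_i)(R_m − R̄_m) = 53.5000  ⇒  Cov = 53.5000 / 7 = 7.6429
Σ(R_m − R̄_m)² = 122.3000  ⇒  Var(R_m) = 122.3000 / 7 = 17.4714
β = Cov / Var(R_m) = 7.6429 / 17.4714 = 0.4375
E(R) = R_f + β × MRP = 5.62% + 0.4375 × 5.75% = 8.14%

8.14%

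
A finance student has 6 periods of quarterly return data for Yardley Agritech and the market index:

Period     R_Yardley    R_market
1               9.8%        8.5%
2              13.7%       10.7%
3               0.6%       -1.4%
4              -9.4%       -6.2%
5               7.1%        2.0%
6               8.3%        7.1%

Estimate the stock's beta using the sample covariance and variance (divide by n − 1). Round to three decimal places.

1.221

Mean R_i = (9.8 + 13.7 + 0.6 − 9.4 + 7.1 + 8.3) / 6 = 5.0167%
Mean R_m = (8.5 + 10.7 − 1.4 − 6.2 + 2.0 + 7.1) / 6 = 3.4500%
Σ(R_i − R̄_i)(R_m − R̄_m) = 256.6150  ⇒  Cov = 256.6150 / 5 = 51.3230
Σ(R_m − R̄_m)² = 210.1350  ⇒  Var(R_m) = 210.1350 / 5 = 42.0270
β = Cov / Var(R_m) = 51.3230 / 42.0270 = 1.2212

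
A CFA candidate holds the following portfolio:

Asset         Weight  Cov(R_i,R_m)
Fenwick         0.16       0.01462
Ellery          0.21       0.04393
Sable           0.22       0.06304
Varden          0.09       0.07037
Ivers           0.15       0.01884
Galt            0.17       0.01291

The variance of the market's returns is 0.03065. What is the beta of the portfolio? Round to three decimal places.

1.200

β_Fenwick = 0.01462 / 0.03065 = 0.4770
β_Ellery = 0.04393 / 0.03065 = 1.4333
β_Sable = 0.06304 / 0.03065 = 2.0568
β_Varden = 0.07037 / 0.03065 = 2.2959
β_Ivers = 0.01884 / 0.03065 = 0.6147
β_Galt = 0.01291 / 0.03065 = 0.4212
β_P = Σ w_i β_i = 0.16×0.4770 + 0.21×1.4333 + 0.22×2.0568 + 0.09×2.2959 + 0.15×0.6147 + 0.17×0.4212 = 1.2002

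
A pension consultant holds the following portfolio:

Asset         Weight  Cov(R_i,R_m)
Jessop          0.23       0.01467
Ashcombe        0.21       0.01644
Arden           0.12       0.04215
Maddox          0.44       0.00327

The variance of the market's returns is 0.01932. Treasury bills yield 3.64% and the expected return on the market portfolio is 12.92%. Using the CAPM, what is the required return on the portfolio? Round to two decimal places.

10.04%

β_Jessop = 0.01467 / 0.01932 = 0.7593
β_Ashcombe = 0.01644 / 0.01932 = 0.8509
β_Arden = 0.04215 / 0.01932 = 2.1817
β_Maddox = 0.00327 / 0.01932 = 0.1693
β_P = Σ w_i β_i = 0.23×0.7593 + 0.21×0.8509 + 0.12×2.1817 + 0.44×0.1693 = 0.6896
MRP = 12.92% − 3.64% = 9.28%
E(R_P) = R_f + β_P × MRP = 3.64% + 0.6896 × 9.28% = 10.04%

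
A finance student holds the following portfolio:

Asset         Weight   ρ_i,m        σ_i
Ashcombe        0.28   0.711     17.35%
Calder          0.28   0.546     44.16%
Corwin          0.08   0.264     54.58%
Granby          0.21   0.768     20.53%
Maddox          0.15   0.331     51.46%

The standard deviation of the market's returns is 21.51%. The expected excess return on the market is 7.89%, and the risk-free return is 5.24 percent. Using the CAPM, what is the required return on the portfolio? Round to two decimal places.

β_Ashcombe = 0.711 × 17.35% / 21.51% = 0.5735
β_Calder = 0.546 × 44.16% / 21.51% = 1.1209
β_Corwin = 0.264 × 54.58% / 21.51% = 0.6699
β_Granby = 0.768 × 20.53% / 21.51% = 0.7330
β_Maddox = 0.331 × 51.46% / 21.51% = 0.7919
β_P = Σ w_i β_i = 0.28×0.5735 + 0.28×1.1209 + 0.08×0.6699 + 0.21×0.7330 + 0.15×0.7919 = 0.8007
E(R_P) = R_f + β_P × MRP = 5.24% + 0.8007 × 7.89% = 11.56%

11.56%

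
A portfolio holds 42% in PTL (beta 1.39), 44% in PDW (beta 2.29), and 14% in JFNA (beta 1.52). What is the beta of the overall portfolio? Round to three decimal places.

β_P = Σ w_i β_i = 0.42×1.39 + 0.44×2.29 + 0.14×1.52 = 1.8042

1.804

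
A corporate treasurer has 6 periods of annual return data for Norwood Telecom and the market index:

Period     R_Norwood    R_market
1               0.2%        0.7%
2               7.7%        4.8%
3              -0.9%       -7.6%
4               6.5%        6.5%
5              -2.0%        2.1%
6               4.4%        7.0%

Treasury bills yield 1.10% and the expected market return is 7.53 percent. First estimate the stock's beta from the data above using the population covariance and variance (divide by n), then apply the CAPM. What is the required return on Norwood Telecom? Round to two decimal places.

4.48%

Mean R_i = (0.2 + 7.7 − 0.9 + 6.5 − 2.0 + 4.4) / 6 = 2.6500%
Mean R_m = (0.7 + 4.8 − 7.6 + 6.5 + 2.1 + 7.0) / 6 = 2.2500%
Σ(R_i − R̄_i)(R_m − R̄_m) = 77.0150  ⇒  Cov = 77.0150 / 6 = 12.8358
Σ(R_m − R̄_m)² = 146.5750  ⇒  Var(R_m) = 146.5750 / 6 = 24.4292
β = Cov / Var(R_m) = 12.8358 / 24.4292 = 0.5254
MRP = 7.53% − 1.10% = 6.43%
E(R) = R_f + β × MRP = 1.10% + 0.5254 × 6.43% = 4.48%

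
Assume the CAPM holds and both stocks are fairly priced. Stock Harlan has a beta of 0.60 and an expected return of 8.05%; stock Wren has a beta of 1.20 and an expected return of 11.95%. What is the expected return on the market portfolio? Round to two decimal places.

10.65%

Both satisfy E(R) = R_f + β·MRP, so the slope of the SML is
MRP = (11.95% − 8.05%) / (1.20 − 0.60) = 3.90% / 0.60 = 6.5000%
R_f = E(R_Harlan) − β_Harlan·MRP = 8.05% − 0.60 × 6.5000% = 4.1500%
E(R_m) = R_f + MRP = 4.1500% + 6.5000% = 10.65%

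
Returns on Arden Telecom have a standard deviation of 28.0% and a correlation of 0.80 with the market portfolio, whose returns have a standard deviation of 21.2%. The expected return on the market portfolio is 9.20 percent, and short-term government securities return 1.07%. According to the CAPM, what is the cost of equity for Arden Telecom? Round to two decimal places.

β = ρ × σ_i / σ_m = 0.80 × 28.0% / 21.2% = 1.0566
MRP = 9.20% − 1.07% = 8.13%
E(R) = 1.07% + 1.0566 × 8.13% = 9.66%

9.66%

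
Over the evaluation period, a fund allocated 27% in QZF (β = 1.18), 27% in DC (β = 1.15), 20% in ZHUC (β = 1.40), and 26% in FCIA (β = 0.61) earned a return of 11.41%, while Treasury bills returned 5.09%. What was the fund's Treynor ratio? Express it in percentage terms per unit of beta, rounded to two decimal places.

5.92%

β_P = 0.27×1.18 + 0.27×1.15 + 0.20×1.40 + 0.26×0.61 = 1.0677
Treynor = (R_P − R_f) / β_P = (11.41% − 5.09%) / 1.0677 = 6.32% / 1.0677 = 5.92%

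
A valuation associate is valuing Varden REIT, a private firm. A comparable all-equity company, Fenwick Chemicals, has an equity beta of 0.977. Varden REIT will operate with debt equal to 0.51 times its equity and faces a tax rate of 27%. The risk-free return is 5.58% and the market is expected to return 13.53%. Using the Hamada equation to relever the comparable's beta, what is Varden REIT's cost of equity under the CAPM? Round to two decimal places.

β_L = β_U × [1 + (1 − t)(D/E)] = 0.977 × [1 + (1 − 0.27) × 0.51]
    = 0.977 × [1 + 0.73 × 0.51] = 0.977 × 1.3723 = 1.3407
MRP = 13.53% − 5.58% = 7.95%
E(R) = R_f + β_L × MRP = 5.58% + 1.3407 × 7.95% = 16.24%

16.24%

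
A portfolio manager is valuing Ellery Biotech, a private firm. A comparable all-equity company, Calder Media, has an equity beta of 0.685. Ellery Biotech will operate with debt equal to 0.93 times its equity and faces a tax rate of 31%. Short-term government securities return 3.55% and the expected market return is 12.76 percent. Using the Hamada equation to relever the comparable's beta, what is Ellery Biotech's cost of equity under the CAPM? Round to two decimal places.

13.91%

β_L = β_U × [1 + (1 − t)(D/E)] = 0.685 × [1 + (1 − 0.31) × 0.93]
    = 0.685 × [1 + 0.69 × 0.93] = 0.685 × 1.6417 = 1.1246
MRP = 12.76% − 3.55% = 9.21%
E(R) = R_f + β_L × MRP = 3.55% + 1.1246 × 9.21% = 13.91%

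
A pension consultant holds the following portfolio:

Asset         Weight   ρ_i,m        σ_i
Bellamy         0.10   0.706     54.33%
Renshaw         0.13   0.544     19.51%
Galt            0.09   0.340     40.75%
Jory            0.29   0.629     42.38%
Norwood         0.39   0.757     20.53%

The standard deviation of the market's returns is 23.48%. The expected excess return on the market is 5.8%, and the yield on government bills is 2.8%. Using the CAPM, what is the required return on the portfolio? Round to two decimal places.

β_Bellamy = 0.706 × 54.33% / 23.48% = 1.6336
β_Renshaw = 0.544 × 19.51% / 23.48% = 0.4520
β_Galt = 0.340 × 40.75% / 23.48% = 0.5901
β_Jory = 0.629 × 42.38% / 23.48% = 1.1353
β_Norwood = 0.757 × 20.53% / 23.48% = 0.6619
β_P = Σ w_i β_i = 0.10×1.6336 + 0.13×0.4520 + 0.09×0.5901 + 0.29×1.1353 + 0.39×0.6619 = 0.8626
E(R_P) = R_f + β_P × MRP = 2.8% + 0.8626 × 5.8% = 7.80%

7.80%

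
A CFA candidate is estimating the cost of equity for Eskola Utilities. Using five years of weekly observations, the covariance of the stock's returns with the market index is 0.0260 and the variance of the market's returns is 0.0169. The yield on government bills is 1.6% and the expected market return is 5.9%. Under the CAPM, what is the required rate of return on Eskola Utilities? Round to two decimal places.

β = Cov(R_i, R_m) / Var(R_m) = 0.0260 / 0.0169 = 1.5385
MRP = 5.9% − 1.6% = 4.30%
E(R) = R_f + β × MRP = 1.6% + 1.5385 × 4.3% = 8.22%

8.22%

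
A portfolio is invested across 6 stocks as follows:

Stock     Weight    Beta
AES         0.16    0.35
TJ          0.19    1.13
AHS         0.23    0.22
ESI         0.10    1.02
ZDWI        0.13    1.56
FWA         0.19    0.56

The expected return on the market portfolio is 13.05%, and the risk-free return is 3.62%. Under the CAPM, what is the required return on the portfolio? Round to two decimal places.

10.53%

β_P = Σ w_i β_i = 0.16×0.35 + 0.19×1.13 + 0.23×0.22 + 0.10×1.02 + 0.13×1.56 + 0.19×0.56 = 0.7325
MRP = 13.05% − 3.62% = 9.43%
E(R_P) = R_f + β_P × MRP = 3.62% + 0.7325 × 9.43% = 10.53%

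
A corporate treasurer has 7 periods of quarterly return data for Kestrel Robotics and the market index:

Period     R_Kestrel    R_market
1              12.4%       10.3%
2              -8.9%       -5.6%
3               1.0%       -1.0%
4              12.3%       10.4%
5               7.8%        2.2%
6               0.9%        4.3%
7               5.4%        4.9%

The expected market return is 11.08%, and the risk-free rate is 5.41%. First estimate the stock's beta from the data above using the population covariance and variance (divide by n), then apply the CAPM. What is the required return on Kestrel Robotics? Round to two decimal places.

12.16%

Mean R_i = (12.4 − 8.9 + 1.0 + 12.3 + 7.8 + 0.9 + 5.4) / 7 = 4.4143%
Mean R_m = (10.3 − 5.6 − 1.0 + 10.4 + 2.2 + 4.3 + 4.9) / 7 = 3.6429%
Σ(R_i − R̄_i)(R_m − R̄_m) = 239.4057  ⇒  Cov = 239.4057 / 7 = 34.2008
Σ(R_m − R̄_m)² = 201.0571  ⇒  Var(R_m) = 201.0571 / 7 = 28.7224
β = Cov / Var(R_m) = 34.2008 / 28.7224 = 1.1907
MRP = 11.08% − 5.41% = 5.67%
E(R) = R_f + β × MRP = 5.41% + 1.1907 × 5.67% = 12.16%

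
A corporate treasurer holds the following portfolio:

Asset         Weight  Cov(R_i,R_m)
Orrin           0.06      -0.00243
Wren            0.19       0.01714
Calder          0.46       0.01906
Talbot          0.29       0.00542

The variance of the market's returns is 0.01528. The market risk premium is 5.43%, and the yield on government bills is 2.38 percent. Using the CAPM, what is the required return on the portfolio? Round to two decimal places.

β_Orrin = -0.00243 / 0.01528 = -0.1590
β_Wren = 0.01714 / 0.01528 = 1.1217
β_Calder = 0.01906 / 0.01528 = 1.2474
β_Talbot = 0.00542 / 0.01528 = 0.3547
β_P = Σ w_i β_i = 0.06×-0.1590 + 0.19×1.1217 + 0.46×1.2474 + 0.29×0.3547 = 0.8803
E(R_P) = R_f + β_P × MRP = 2.38% + 0.8803 × 5.43% = 7.16%

7.16%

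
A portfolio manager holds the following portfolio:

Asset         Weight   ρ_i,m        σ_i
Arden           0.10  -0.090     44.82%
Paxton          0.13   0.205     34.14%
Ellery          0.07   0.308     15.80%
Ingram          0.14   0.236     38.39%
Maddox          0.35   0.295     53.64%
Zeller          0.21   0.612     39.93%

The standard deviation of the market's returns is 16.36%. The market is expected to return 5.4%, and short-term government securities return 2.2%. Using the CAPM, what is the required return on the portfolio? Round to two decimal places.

β_Arden = -0.090 × 44.82% / 16.36% = -0.2466
β_Paxton = 0.205 × 34.14% / 16.36% = 0.4278
β_Ellery = 0.308 × 15.80% / 16.36% = 0.2975
β_Ingram = 0.236 × 38.39% / 16.36% = 0.5538
β_Maddox = 0.295 × 53.64% / 16.36% = 0.9672
β_Zeller = 0.612 × 39.93% / 16.36% = 1.4937
β_P = Σ w_i β_i = 0.10×-0.2466 + 0.13×0.4278 + 0.07×0.2975 + 0.14×0.5538 + 0.35×0.9672 + 0.21×1.4937 = 0.7815
MRP = 5.4% − 2.2% = 3.20%
E(R_P) = R_f + β_P × MRP = 2.2% + 0.7815 × 3.2% = 4.70%

4.70%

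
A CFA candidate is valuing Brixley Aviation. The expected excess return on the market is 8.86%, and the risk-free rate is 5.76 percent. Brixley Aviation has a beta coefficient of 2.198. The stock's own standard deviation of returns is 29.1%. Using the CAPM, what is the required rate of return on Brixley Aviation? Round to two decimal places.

E(R) = R_f + β × MRP = 5.76% + 2.198 × 8.86% = 25.23%

25.23%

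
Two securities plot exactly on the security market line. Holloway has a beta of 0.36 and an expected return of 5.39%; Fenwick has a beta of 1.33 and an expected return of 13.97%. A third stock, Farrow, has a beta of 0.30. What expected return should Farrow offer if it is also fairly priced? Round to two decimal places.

MRP (SML slope) = (13.97% − 5.39%) / (1.33 − 0.36) = 8.58% / 0.97 = 8.8454%
R_f (intercept) = 5.39% − 0.36 × 8.8454% = 2.2057%
E(R_Farrow) = R_f + β × MRP = 2.2057% + 0.30 × 8.8454% = 4.86%

4.86%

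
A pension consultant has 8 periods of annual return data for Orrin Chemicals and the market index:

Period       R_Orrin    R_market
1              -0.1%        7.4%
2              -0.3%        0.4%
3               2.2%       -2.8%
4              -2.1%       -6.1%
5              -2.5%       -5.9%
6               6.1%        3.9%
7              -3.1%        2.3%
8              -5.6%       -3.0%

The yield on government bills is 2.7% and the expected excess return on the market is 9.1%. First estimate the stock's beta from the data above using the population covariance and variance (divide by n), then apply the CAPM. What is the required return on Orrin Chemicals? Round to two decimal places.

Mean R_i = (-0.1 − 0.3 + 2.2 − 2.1 − 2.5 + 6.1 − 3.1 − 5.6) / 8 = -0.6750%
Mean R_m = (7.4 + 0.4 − 2.8 − 6.1 − 5.9 + 3.9 + 2.3 − 3.0) / 8 = -0.4750%
Σ(R_i − R̄_i)(R_m − R̄_m) = 51.4350  ⇒  Cov = 51.4350 / 8 = 6.4294
Σ(R_m − R̄_m)² = 162.4750  ⇒  Var(R_m) = 162.4750 / 8 = 20.3094
β = Cov / Var(R_m) = 6.4294 / 20.3094 = 0.3166
E(R) = R_f + β × MRP = 2.7% + 0.3166 × 9.1% = 5.58%

5.58%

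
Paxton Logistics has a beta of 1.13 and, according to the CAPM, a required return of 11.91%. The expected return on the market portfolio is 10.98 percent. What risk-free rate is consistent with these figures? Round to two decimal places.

E(R) = R_f + β(E(R_m) − R_f) = R_f(1 − β) + β·E(R_m)
11.91% = R_f × (1 − 1.13) + 1.13 × 10.98%
11.91% = R_f × -0.13 + 12.4074%
R_f = (11.91% − 12.4074%) / -0.13 = 3.83%

3.83%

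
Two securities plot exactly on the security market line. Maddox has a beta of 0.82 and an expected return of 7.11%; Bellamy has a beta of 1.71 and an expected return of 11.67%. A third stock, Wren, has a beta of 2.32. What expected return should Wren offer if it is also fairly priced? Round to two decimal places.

MRP (SML slope) = (11.67% − 7.11%) / (1.71 − 0.82) = 4.56% / 0.89 = 5.1236%
R_f (intercept) = 7.11% − 0.82 × 5.1236% = 2.9086%
E(R_Wren) = R_f + β × MRP = 2.9086% + 2.32 × 5.1236% = 14.80%

14.80%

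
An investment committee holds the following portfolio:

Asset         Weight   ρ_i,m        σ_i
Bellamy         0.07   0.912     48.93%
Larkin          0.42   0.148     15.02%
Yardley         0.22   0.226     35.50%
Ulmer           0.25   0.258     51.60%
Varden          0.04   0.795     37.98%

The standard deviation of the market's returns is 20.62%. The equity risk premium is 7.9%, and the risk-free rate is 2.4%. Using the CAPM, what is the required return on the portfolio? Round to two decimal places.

β_Bellamy = 0.912 × 48.93% / 20.62% = 2.1641
β_Larkin = 0.148 × 15.02% / 20.62% = 0.1078
β_Yardley = 0.226 × 35.50% / 20.62% = 0.3891
β_Ulmer = 0.258 × 51.60% / 20.62% = 0.6456
β_Varden = 0.795 × 37.98% / 20.62% = 1.4643
β_P = Σ w_i β_i = 0.07×2.1641 + 0.42×0.1078 + 0.22×0.3891 + 0.25×0.6456 + 0.04×1.4643 = 0.5023
E(R_P) = R_f + β_P × MRP = 2.4% + 0.5023 × 7.9% = 6.37%

6.37%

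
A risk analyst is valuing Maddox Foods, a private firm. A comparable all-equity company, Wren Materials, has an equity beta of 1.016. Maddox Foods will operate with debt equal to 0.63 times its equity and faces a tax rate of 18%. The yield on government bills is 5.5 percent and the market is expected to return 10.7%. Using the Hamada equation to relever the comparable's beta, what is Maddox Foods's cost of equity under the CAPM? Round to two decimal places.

13.51%

β_L = β_U × [1 + (1 − t)(D/E)] = 1.016 × [1 + (1 − 0.18) × 0.63]
    = 1.016 × [1 + 0.82 × 0.63] = 1.016 × 1.5166 = 1.5409
MRP = 10.7% − 5.5% = 5.20%
E(R) = R_f + β_L × MRP = 5.5% + 1.5409 × 5.2% = 13.51%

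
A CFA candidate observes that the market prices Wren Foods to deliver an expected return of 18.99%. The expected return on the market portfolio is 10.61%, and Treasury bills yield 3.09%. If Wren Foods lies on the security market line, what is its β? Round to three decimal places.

MRP = 10.61% − 3.09% = 7.52%
β = (E(R) − R_f) / MRP = (18.99% − 3.09%) / 7.52% = 15.90% / 7.52% = 2.114

2.114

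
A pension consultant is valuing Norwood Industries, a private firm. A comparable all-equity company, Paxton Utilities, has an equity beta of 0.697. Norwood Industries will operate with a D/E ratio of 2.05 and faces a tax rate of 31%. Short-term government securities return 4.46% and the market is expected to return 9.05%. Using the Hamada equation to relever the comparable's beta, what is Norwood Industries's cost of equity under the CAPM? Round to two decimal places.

12.18%

β_L = β_U × [1 + (1 − t)(D/E)] = 0.697 × [1 + (1 − 0.31) × 2.05]
    = 0.697 × [1 + 0.69 × 2.05] = 0.697 × 2.4145 = 1.6829
MRP = 9.05% − 4.46% = 4.59%
E(R) = R_f + β_L × MRP = 4.46% + 1.6829 × 4.59% = 12.18%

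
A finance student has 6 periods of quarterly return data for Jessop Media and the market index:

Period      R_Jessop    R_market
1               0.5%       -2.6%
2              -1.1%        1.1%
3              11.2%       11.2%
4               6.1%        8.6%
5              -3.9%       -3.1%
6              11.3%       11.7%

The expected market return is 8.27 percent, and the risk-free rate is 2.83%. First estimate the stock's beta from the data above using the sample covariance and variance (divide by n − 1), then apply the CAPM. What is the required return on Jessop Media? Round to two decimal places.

7.77%

Mean R_i = (0.5 − 1.1 + 11.2 + 6.1 − 3.9 + 11.3) / 6 = 4.0167%
Mean R_m = (-2.6 + 1.1 + 11.2 + 8.6 − 3.1 + 11.7) / 6 = 4.4833%
Σ(R_i − R̄_i)(R_m − R̄_m) = 211.6417  ⇒  Cov = 211.6417 / 5 = 42.3283
Σ(R_m − R̄_m)² = 233.2683  ⇒  Var(R_m) = 233.2683 / 5 = 46.6537
β = Cov / Var(R_m) = 42.3283 / 46.6537 = 0.9073
MRP = 8.27% − 2.83% = 5.44%
E(R) = R_f + β × MRP = 2.83% + 0.9073 × 5.44% = 7.77%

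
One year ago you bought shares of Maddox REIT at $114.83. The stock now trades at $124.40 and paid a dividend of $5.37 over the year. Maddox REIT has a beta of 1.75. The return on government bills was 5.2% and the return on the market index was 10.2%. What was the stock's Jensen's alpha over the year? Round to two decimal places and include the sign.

Realised HPR = (P1 + D1 − P0) / P0 = (124.40 + 5.37 − 114.83) / 114.83 = 14.94 / 114.83 = 13.0105%
MRP = 10.2% − 5.2% = 5.00%
CAPM required = R_f + β·MRP = 5.2% + 1.75 × 5.0% = 13.9500%
α = realised − required = 13.0105% − 13.9500% = -0.94%

-0.94%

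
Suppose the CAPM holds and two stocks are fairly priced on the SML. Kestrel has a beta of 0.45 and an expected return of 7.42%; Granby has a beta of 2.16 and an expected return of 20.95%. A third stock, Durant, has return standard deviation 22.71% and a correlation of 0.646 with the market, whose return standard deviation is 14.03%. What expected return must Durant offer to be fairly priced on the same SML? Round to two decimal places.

12.13%

MRP = (20.95% − 7.42%) / (2.16 − 0.45) = 7.9123%
R_f = 7.42% − 0.45 × 7.9123% = 3.8595%
β_Durant = ρ·σ_i/σ_m = 0.646 × 22.71 / 14.03 = 1.0457
E(R_Durant) = R_f + β × MRP = 3.8595% + 1.0457 × 7.9123% = 12.13%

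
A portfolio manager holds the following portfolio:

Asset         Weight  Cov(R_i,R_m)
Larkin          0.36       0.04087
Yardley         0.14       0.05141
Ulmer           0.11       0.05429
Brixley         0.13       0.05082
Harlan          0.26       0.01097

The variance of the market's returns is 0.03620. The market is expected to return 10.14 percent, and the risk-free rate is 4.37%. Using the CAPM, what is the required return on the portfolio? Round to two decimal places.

β_Larkin = 0.04087 / 0.03620 = 1.1290
β_Yardley = 0.05141 / 0.03620 = 1.4202
β_Ulmer = 0.05429 / 0.03620 = 1.4997
β_Brixley = 0.05082 / 0.03620 = 1.4039
β_Harlan = 0.01097 / 0.03620 = 0.3030
β_P = Σ w_i β_i = 0.36×1.1290 + 0.14×1.4202 + 0.11×1.4997 + 0.13×1.4039 + 0.26×0.3030 = 1.0315
MRP = 10.14% − 4.37% = 5.77%
E(R_P) = R_f + β_P × MRP = 4.37% + 1.0315 × 5.77% = 10.32%

10.32%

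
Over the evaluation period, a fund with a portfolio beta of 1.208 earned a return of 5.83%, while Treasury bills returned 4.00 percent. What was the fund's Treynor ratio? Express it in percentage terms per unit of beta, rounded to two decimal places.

1.51%

Treynor = (R_P − R_f) / β_P = (5.83% − 4.00%) / 1.2080 = 1.83% / 1.2080 = 1.51%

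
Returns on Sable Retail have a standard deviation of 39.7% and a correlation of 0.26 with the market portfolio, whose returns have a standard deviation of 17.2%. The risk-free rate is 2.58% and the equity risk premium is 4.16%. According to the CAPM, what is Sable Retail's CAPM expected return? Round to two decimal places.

β = ρ × σ_i / σ_m = 0.26 × 39.7% / 17.2% = 0.6001
E(R) = 2.58% + 0.6001 × 4.16% = 5.08%

5.08%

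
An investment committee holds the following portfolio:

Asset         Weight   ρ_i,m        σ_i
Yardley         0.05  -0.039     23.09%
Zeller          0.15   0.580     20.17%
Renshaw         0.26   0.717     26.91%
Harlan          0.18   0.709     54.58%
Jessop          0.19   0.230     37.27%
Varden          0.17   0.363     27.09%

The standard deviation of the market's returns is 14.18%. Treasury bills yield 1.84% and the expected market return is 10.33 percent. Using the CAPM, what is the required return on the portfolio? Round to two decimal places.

12.01%

β_Yardley = -0.039 × 23.09% / 14.18% = -0.0635
β_Zeller = 0.580 × 20.17% / 14.18% = 0.8250
β_Renshaw = 0.717 × 26.91% / 14.18% = 1.3607
β_Harlan = 0.709 × 54.58% / 14.18% = 2.7290
β_Jessop = 0.230 × 37.27% / 14.18% = 0.6045
β_Varden = 0.363 × 27.09% / 14.18% = 0.6935
β_P = Σ w_i β_i = 0.05×-0.0635 + 0.15×0.8250 + 0.26×1.3607 + 0.18×2.7290 + 0.19×0.6045 + 0.17×0.6935 = 1.1983
MRP = 10.33% − 1.84% = 8.49%
E(R_P) = R_f + β_P × MRP = 1.84% + 1.1983 × 8.49% = 12.01%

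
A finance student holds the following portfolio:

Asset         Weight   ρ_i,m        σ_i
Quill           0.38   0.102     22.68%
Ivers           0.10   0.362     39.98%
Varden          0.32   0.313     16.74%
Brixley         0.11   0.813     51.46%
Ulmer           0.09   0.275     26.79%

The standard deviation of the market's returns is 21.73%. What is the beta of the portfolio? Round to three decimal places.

0.427

β_Quill = 0.102 × 22.68% / 21.73% = 0.1065
β_Ivers = 0.362 × 39.98% / 21.73% = 0.6660
β_Varden = 0.313 × 16.74% / 21.73% = 0.2411
β_Brixley = 0.813 × 51.46% / 21.73% = 1.9253
β_Ulmer = 0.275 × 26.79% / 21.73% = 0.3390
β_P = Σ w_i β_i = 0.38×0.1065 + 0.10×0.6660 + 0.32×0.2411 + 0.11×1.9253 + 0.09×0.3390 = 0.4265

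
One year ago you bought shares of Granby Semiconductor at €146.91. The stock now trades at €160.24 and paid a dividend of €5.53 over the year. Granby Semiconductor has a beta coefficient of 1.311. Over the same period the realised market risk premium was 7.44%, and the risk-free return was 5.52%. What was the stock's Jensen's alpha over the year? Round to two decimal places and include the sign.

-2.44%

Realised HPR = (P1 + D1 − P0) / P0 = (160.24 + 5.53 − 146.91) / 146.91 = 18.86 / 146.91 = 12.8378%
CAPM required = R_f + β·MRP = 5.52% + 1.311 × 7.44% = 15.27384%
α = realised − required = 12.8378% − 15.27384% = -2.44%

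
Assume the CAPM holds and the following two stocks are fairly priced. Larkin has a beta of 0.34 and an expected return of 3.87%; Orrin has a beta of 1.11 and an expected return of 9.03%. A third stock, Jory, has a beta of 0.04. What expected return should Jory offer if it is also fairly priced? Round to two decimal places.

1.86%

MRP (SML slope) = (9.03% − 3.87%) / (1.11 − 0.34) = 5.16% / 0.77 = 6.7013%
R_f (intercept) = 3.87% − 0.34 × 6.7013% = 1.5916%
E(R_Jory) = R_f + β × MRP = 1.5916% + 0.04 × 6.7013% = 1.86%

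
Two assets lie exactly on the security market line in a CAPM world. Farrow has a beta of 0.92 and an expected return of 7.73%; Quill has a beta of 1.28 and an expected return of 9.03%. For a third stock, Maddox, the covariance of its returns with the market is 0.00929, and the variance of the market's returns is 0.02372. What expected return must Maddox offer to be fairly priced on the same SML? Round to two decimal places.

MRP = (9.03% − 7.73%) / (1.28 − 0.92) = 3.6111%
R_f = 7.73% − 0.92 × 3.6111% = 4.4078%
β_Maddox = Cov / Var(R_m) = 0.00929 / 0.02372 = 0.3917
E(R_Maddox) = R_f + β × MRP = 4.4078% + 0.3917 × 3.6111% = 5.82%

5.82%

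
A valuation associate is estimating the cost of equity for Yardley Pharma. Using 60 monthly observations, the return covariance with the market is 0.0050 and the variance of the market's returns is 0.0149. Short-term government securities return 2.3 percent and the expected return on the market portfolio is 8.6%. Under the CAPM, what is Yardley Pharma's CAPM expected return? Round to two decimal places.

β = Cov(R_i, R_m) / Var(R_m) = 0.0050 / 0.0149 = 0.3356
MRP = 8.6% − 2.3% = 6.30%
E(R) = R_f + β × MRP = 2.3% + 0.3356 × 6.3% = 4.41%

4.41%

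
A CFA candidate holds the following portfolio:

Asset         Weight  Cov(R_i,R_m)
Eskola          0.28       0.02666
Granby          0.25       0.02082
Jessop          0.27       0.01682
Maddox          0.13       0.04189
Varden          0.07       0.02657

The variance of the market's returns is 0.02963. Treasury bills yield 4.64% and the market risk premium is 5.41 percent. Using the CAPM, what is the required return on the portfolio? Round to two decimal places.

β_Eskola = 0.02666 / 0.02963 = 0.8998
β_Granby = 0.02082 / 0.02963 = 0.7027
β_Jessop = 0.01682 / 0.02963 = 0.5677
β_Maddox = 0.04189 / 0.02963 = 1.4138
β_Varden = 0.02657 / 0.02963 = 0.8967
β_P = Σ w_i β_i = 0.28×0.8998 + 0.25×0.7027 + 0.27×0.5677 + 0.13×1.4138 + 0.07×0.8967 = 0.8275
E(R_P) = R_f + β_P × MRP = 4.64% + 0.8275 × 5.41% = 9.12%

9.12%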